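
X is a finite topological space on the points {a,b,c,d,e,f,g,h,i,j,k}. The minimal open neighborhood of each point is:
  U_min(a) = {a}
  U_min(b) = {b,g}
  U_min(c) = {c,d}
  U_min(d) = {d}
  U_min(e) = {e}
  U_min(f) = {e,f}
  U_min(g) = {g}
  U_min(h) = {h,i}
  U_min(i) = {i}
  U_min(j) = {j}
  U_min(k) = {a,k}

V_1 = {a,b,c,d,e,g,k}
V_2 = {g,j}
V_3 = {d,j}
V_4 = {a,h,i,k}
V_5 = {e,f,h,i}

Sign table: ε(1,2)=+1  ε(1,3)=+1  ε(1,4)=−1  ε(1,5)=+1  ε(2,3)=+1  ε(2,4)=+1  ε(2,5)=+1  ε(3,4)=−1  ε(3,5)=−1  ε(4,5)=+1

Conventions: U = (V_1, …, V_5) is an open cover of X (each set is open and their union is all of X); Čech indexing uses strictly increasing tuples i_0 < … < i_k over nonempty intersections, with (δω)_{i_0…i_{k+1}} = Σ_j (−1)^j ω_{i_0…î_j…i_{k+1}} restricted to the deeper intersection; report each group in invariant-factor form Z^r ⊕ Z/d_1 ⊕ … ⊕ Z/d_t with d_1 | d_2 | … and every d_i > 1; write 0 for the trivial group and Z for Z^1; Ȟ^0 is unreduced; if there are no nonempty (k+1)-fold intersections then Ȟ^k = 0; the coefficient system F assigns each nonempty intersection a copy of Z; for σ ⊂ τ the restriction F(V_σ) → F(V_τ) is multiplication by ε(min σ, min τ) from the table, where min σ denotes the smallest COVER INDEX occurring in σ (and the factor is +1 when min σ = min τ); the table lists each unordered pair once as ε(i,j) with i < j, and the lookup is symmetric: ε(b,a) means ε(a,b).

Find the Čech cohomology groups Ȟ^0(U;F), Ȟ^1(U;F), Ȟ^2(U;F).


nerve simplices:
  V12={g} V13={d} V14={a,k} V15={e} V23={j} V45={h,i}
C dims 5,6; δ0: rk 5, SNF 1^4·2
degree 0: 5−5−0 = 0 → Ȟ^0 ≅ 0
degree 1: 6−0−5 = 1 plus torsion [2] → Ȟ^1 ≅ Z ⊕ Z/2
degree 2: 0−0−0 = 0 → Ȟ^2 ≅ 0

Ȟ^0 ≅ 0, Ȟ^1 ≅ Z ⊕ Z/2, Ȟ^2 ≅ 0


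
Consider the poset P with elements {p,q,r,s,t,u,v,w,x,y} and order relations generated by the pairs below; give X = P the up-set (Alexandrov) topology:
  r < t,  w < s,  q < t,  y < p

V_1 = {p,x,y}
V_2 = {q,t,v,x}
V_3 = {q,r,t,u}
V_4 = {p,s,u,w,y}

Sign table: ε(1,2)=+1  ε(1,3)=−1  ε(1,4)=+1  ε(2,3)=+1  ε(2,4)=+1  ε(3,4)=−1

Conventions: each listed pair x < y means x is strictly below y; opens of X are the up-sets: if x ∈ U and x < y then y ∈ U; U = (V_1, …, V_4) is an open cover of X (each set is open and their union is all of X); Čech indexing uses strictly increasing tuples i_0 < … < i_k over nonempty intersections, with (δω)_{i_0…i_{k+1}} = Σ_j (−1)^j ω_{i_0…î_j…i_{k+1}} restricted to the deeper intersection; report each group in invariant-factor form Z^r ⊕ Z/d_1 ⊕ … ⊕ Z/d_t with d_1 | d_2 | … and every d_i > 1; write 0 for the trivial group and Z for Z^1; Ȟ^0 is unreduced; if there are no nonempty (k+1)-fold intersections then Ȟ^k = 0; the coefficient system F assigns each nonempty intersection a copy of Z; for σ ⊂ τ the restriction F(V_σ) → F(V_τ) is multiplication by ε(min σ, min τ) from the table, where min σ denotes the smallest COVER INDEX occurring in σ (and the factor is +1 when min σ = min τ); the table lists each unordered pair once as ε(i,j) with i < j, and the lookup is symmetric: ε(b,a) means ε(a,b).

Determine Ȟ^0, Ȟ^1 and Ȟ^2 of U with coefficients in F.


Ȟ^0(U;F) ≅ 0,  Ȟ^1(U;F) ≅ Z/2,  Ȟ^2(U;F) ≅ 0

intersection data:
  V12={x} V14={p,y} V23={q,t} V34={u}
C dims 4,4; δ0: rk 4, SNF 1^3·2
Ȟ^0 = (4 − 4) − 0 = 0, so Ȟ^0 ≅ 0
Ȟ^1 = (4 − 0) − 4 = 0 plus torsion [2], so Ȟ^1 ≅ Z/2
Ȟ^2 = (0 − 0) − 0 = 0, so Ȟ^2 ≅ 0


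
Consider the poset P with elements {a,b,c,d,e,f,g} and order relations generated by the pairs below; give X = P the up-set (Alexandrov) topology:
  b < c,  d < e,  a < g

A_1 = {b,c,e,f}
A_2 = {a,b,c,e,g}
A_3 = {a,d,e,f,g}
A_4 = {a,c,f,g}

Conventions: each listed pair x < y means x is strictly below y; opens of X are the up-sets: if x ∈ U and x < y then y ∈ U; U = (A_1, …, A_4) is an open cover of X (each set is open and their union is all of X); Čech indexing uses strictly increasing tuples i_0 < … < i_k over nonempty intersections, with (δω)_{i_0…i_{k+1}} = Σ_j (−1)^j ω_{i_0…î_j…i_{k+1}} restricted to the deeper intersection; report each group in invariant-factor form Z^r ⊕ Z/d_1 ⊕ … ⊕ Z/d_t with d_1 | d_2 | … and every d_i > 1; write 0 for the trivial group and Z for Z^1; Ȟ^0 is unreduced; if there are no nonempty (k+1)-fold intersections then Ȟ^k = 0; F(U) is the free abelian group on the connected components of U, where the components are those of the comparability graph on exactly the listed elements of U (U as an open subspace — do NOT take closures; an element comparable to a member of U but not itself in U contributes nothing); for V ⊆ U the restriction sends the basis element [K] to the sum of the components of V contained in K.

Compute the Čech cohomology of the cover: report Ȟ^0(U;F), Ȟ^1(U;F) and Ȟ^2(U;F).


nerve of the cover:
  A12={b,c,e} A13={e,f} A14={c,f} A23={a,e,g} A24={a,c,g} A34={a,f,g}
  A123={e} A124={c} A134={f} A234={a,g}
components per intersection:
  A1: {b,c} {e} {f}
  A2: {a,g} {b,c} {e}
  A3: {a,g} {d,e} {f}
  A4: {a,g} {c} {f}
  A12: {b,c} {e}
  A13: {e} {f}
  A14: {c} {f}
  A23: {a,g} {e}
  A24: {a,g} {c}
  A34: {a,g} {f}
  A123: {e}
  A124: {c}
  A134: {f}
  A234: {a,g}
C dims 12,12,4; δ0: rk 8, SNF 1^8; δ1: rk 4, SNF 1^4
Ȟ^0 = (12 − 8) − 0 = 4, so Ȟ^0 ≅ Z^4
Ȟ^1 = (12 − 4) − 8 = 0, so Ȟ^1 ≅ 0
Ȟ^2 = (4 − 0) − 4 = 0, so Ȟ^2 ≅ 0

Ȟ^0 ≅ Z^4,  Ȟ^1 ≅ 0,  Ȟ^2 ≅ 0


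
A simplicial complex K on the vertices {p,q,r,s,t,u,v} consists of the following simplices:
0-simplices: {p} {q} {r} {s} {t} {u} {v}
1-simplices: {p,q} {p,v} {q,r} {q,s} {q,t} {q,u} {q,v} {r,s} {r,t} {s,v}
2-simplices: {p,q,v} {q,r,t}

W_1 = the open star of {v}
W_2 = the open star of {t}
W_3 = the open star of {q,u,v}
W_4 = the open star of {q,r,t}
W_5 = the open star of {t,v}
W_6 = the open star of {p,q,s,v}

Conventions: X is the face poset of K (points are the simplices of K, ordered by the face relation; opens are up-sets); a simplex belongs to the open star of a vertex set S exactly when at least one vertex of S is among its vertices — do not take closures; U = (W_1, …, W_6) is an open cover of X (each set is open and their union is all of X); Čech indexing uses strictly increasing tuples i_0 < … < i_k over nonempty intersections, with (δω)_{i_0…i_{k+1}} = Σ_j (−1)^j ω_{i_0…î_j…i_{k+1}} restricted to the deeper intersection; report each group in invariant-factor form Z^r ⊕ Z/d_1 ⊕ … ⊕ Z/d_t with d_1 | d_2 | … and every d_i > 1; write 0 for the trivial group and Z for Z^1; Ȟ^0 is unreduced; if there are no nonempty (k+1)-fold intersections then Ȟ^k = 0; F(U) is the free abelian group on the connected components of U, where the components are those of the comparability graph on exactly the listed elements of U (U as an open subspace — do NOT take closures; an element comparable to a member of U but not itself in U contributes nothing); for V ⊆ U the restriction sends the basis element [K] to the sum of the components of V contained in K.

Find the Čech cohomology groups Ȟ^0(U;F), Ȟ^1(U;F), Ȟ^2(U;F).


Ȟ^0(U;F) ≅ Z,  Ȟ^1(U;F) ≅ Z,  Ȟ^2(U;F) ≅ 0

intersection data:
  W1={{v},{p,v},{q,v},{s,v},{p,q,v}} W2={{t},{q,t},{r,t},{q,r,t}} W3={{q},{u},{v},{p,q},{p,v},{q,r},{q,s},{q,t},{q,u},{q,v},{s,v},{p,q,v},{q,r,t}} W4={{q},{r},{t},{p,q},{q,r},{q,s},{q,t},{q,u},{q,v},{r,s},{r,t},{p,q,v},{q,r,t}} W5={{t},{v},{p,v},{q,t},{q,v},{r,t},{s,v},{p,q,v},{q,r,t}} W6={{p},{q},{s},{v},{p,q},{p,v},{q,r},{q,s},{q,t},{q,u},{q,v},{r,s},{s,v},{p,q,v},{q,r,t}}
  W13={{v},{p,v},{q,v},{s,v},{p,q,v}} W14={{q,v},{p,q,v}} W15={{v},{p,v},{q,v},{s,v},{p,q,v}} W16={{v},{p,v},{q,v},{s,v},{p,q,v}} W23={{q,t},{q,r,t}} W24={{t},{q,t},{r,t},{q,r,t}} W25={{t},{q,t},{r,t},{q,r,t}} W26={{q,t},{q,r,t}} W34={{q},{p,q},{q,r},{q,s},{q,t},{q,u},{q,v},{p,q,v},{q,r,t}} W35={{v},{p,v},{q,t},{q,v},{s,v},{p,q,v},{q,r,t}} W36={{q},{v},{p,q},{p,v},{q,r},{q,s},{q,t},{q,u},{q,v},{s,v},{p,q,v},{q,r,t}} W45={{t},{q,t},{q,v},{r,t},{p,q,v},{q,r,t}} W46={{q},{p,q},{q,r},{q,s},{q,t},{q,u},{q,v},{r,s},{p,q,v},{q,r,t}} W56={{v},{p,v},{q,t},{q,v},{s,v},{p,q,v},{q,r,t}}
  W134={{q,v},{p,q,v}} W135={{v},{p,v},{q,v},{s,v},{p,q,v}} W136={{v},{p,v},{q,v},{s,v},{p,q,v}} W145={{q,v},{p,q,v}} W146={{q,v},{p,q,v}} W156={{v},{p,v},{q,v},{s,v},{p,q,v}} W234={{q,t},{q,r,t}} W235={{q,t},{q,r,t}} W236={{q,t},{q,r,t}} W245={{t},{q,t},{r,t},{q,r,t}} W246={{q,t},{q,r,t}} W256={{q,t},{q,r,t}} W345={{q,t},{q,v},{p,q,v},{q,r,t}} W346={{q},{p,q},{q,r},{q,s},{q,t},{q,u},{q,v},{p,q,v},{q,r,t}} W356={{v},{p,v},{q,t},{q,v},{s,v},{p,q,v},{q,r,t}} W456={{q,t},{q,v},{p,q,v},{q,r,t}}
  W1345={{q,v},{p,q,v}} W1346={{q,v},{p,q,v}} W1356={{v},{p,v},{q,v},{s,v},{p,q,v}} W1456={{q,v},{p,q,v}} W2345={{q,t},{q,r,t}} W2346={{q,t},{q,r,t}} W2356={{q,t},{q,r,t}} W2456={{q,t},{q,r,t}} W3456={{q,t},{q,v},{p,q,v},{q,r,t}}
  W13456={{q,v},{p,q,v}} W23456={{q,t},{q,r,t}}
components per intersection:
  W1: {{v},{p,v},{q,v},{s,v},{p,q,v}}
  W2: {{t},{q,t},{r,t},{q,r,t}}
  W3: {{q},{u},{v},{p,q},{p,v},{q,r},{q,s},{q,t},{q,u},{q,v},{s,v},{p,q,v},{q,r,t}}
  W4: {{q},{r},{t},{p,q},{q,r},{q,s},{q,t},{q,u},{q,v},{r,s},{r,t},{p,q,v},{q,r,t}}
  W5: {{t},{q,t},{r,t},{q,r,t}} {{v},{p,v},{q,v},{s,v},{p,q,v}}
  W6: {{p},{q},{s},{v},{p,q},{p,v},{q,r},{q,s},{q,t},{q,u},{q,v},{r,s},{s,v},{p,q,v},{q,r,t}}
  W13: {{v},{p,v},{q,v},{s,v},{p,q,v}}
  W14: {{q,v},{p,q,v}}
  W15: {{v},{p,v},{q,v},{s,v},{p,q,v}}
  W16: {{v},{p,v},{q,v},{s,v},{p,q,v}}
  W23: {{q,t},{q,r,t}}
  W24: {{t},{q,t},{r,t},{q,r,t}}
  W25: {{t},{q,t},{r,t},{q,r,t}}
  W26: {{q,t},{q,r,t}}
  W34: {{q},{p,q},{q,r},{q,s},{q,t},{q,u},{q,v},{p,q,v},{q,r,t}}
  W35: {{v},{p,v},{q,v},{s,v},{p,q,v}} {{q,t},{q,r,t}}
  W36: {{q},{v},{p,q},{p,v},{q,r},{q,s},{q,t},{q,u},{q,v},{s,v},{p,q,v},{q,r,t}}
  W45: {{t},{q,t},{r,t},{q,r,t}} {{q,v},{p,q,v}}
  W46: {{q},{p,q},{q,r},{q,s},{q,t},{q,u},{q,v},{p,q,v},{q,r,t}} {{r,s}}
  W56: {{v},{p,v},{q,v},{s,v},{p,q,v}} {{q,t},{q,r,t}}
  W134: {{q,v},{p,q,v}}
  W135: {{v},{p,v},{q,v},{s,v},{p,q,v}}
  W136: {{v},{p,v},{q,v},{s,v},{p,q,v}}
  W145: {{q,v},{p,q,v}}
  W146: {{q,v},{p,q,v}}
  W156: {{v},{p,v},{q,v},{s,v},{p,q,v}}
  W234: {{q,t},{q,r,t}}
  W235: {{q,t},{q,r,t}}
  W236: {{q,t},{q,r,t}}
  W245: {{t},{q,t},{r,t},{q,r,t}}
  W246: {{q,t},{q,r,t}}
  W256: {{q,t},{q,r,t}}
  W345: {{q,t},{q,r,t}} {{q,v},{p,q,v}}
  W346: {{q},{p,q},{q,r},{q,s},{q,t},{q,u},{q,v},{p,q,v},{q,r,t}}
  W356: {{v},{p,v},{q,v},{s,v},{p,q,v}} {{q,t},{q,r,t}}
  W456: {{q,t},{q,r,t}} {{q,v},{p,q,v}}
  W1345: {{q,v},{p,q,v}}
  W1346: {{q,v},{p,q,v}}
  W1356: {{v},{p,v},{q,v},{s,v},{p,q,v}}
  W1456: {{q,v},{p,q,v}}
  W2345: {{q,t},{q,r,t}}
  W2346: {{q,t},{q,r,t}}
  W2356: {{q,t},{q,r,t}}
  W2456: {{q,t},{q,r,t}}
  W3456: {{q,t},{q,r,t}} {{q,v},{p,q,v}}
  W13456: {{q,v},{p,q,v}}
  W23456: {{q,t},{q,r,t}}
C dims 7,18,19,10; δ0: rk 6, SNF 1^6; δ1: rk 11, SNF 1^11; δ2: rk 8, SNF 1^8
Ȟ^0 = (7 − 6) − 0 = 1, so Ȟ^0 ≅ Z
Ȟ^1 = (18 − 11) − 6 = 1, so Ȟ^1 ≅ Z
Ȟ^2 = (19 − 8) − 11 = 0, so Ȟ^2 ≅ 0


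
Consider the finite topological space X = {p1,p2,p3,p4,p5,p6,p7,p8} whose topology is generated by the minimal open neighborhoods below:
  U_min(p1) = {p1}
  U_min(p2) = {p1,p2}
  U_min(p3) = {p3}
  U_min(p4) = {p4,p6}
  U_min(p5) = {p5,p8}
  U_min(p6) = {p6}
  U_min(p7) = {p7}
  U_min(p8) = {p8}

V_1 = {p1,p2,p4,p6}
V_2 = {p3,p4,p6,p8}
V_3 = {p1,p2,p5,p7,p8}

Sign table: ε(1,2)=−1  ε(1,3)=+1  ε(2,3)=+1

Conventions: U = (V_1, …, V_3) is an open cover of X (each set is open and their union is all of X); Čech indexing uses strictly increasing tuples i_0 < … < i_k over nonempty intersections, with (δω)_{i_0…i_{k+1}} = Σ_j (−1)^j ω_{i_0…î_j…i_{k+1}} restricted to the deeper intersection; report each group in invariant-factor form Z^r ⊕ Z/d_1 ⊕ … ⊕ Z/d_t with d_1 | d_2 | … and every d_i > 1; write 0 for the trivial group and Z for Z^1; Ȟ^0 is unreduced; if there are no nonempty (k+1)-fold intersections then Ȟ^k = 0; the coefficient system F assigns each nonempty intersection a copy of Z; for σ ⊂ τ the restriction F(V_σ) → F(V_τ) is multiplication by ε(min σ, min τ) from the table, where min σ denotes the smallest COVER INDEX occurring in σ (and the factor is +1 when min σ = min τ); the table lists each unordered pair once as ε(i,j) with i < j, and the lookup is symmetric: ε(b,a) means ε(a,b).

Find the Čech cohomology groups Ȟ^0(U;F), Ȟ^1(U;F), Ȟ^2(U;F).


Ȟ^0(U;F) ≅ 0,  Ȟ^1(U;F) ≅ Z/2,  Ȟ^2(U;F) ≅ 0

nerve simplices:
  V12={p4,p6} V13={p1,p2} V23={p8}
C dims 3,3; δ0: rk 3, SNF 1^2·2
degree 0: 3−3−0 = 0 → Ȟ^0 ≅ 0
degree 1: 3−0−3 = 0 plus torsion [2] → Ȟ^1 ≅ Z/2
degree 2: 0−0−0 = 0 → Ȟ^2 ≅ 0


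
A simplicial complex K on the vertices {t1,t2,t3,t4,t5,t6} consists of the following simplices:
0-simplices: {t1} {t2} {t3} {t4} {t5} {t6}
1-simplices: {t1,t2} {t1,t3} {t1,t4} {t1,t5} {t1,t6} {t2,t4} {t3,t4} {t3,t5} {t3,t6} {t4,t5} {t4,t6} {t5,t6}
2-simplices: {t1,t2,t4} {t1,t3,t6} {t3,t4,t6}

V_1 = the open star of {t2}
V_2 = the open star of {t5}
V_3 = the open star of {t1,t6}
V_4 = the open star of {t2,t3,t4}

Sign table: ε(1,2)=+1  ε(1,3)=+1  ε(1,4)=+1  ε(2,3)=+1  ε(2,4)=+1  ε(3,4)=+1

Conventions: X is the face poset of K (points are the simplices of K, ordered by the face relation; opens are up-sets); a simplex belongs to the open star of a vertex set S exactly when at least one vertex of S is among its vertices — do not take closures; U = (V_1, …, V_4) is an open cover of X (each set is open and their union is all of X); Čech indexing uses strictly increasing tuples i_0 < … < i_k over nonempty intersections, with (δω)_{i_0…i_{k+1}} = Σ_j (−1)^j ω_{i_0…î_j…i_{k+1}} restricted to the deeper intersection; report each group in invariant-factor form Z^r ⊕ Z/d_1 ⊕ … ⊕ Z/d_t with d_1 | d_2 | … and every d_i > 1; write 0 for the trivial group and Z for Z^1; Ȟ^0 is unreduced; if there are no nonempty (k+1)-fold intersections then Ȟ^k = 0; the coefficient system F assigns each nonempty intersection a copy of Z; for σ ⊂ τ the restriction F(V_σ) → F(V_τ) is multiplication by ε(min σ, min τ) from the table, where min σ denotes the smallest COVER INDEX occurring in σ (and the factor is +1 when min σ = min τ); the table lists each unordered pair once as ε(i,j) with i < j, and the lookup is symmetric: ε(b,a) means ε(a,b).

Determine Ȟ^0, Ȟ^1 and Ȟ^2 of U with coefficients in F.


cover nerve:
  V1={{t2},{t1,t2},{t2,t4},{t1,t2,t4}} V2={{t5},{t1,t5},{t3,t5},{t4,t5},{t5,t6}} V3={{t1},{t6},{t1,t2},{t1,t3},{t1,t4},{t1,t5},{t1,t6},{t3,t6},{t4,t6},{t5,t6},{t1,t2,t4},{t1,t3,t6},{t3,t4,t6}} V4={{t2},{t3},{t4},{t1,t2},{t1,t3},{t1,t4},{t2,t4},{t3,t4},{t3,t5},{t3,t6},{t4,t5},{t4,t6},{t1,t2,t4},{t1,t3,t6},{t3,t4,t6}}
  V13={{t1,t2},{t1,t2,t4}} V14={{t2},{t1,t2},{t2,t4},{t1,t2,t4}} V23={{t1,t5},{t5,t6}} V24={{t3,t5},{t4,t5}} V34={{t1,t2},{t1,t3},{t1,t4},{t3,t6},{t4,t6},{t1,t2,t4},{t1,t3,t6},{t3,t4,t6}}
  V134={{t1,t2},{t1,t2,t4}}
C dims 4,5,1; δ0: rk 3, SNF 1^3; δ1: rk 1, SNF 1^1
Ȟ^0: (4−3)−0=1 ⇒ Z
Ȟ^1: (5−1)−3=1 ⇒ Z
Ȟ^2: (1−0)−1=0 ⇒ 0

Ȟ^0 ≅ Z,  Ȟ^1 ≅ Z,  Ȟ^2 ≅ 0


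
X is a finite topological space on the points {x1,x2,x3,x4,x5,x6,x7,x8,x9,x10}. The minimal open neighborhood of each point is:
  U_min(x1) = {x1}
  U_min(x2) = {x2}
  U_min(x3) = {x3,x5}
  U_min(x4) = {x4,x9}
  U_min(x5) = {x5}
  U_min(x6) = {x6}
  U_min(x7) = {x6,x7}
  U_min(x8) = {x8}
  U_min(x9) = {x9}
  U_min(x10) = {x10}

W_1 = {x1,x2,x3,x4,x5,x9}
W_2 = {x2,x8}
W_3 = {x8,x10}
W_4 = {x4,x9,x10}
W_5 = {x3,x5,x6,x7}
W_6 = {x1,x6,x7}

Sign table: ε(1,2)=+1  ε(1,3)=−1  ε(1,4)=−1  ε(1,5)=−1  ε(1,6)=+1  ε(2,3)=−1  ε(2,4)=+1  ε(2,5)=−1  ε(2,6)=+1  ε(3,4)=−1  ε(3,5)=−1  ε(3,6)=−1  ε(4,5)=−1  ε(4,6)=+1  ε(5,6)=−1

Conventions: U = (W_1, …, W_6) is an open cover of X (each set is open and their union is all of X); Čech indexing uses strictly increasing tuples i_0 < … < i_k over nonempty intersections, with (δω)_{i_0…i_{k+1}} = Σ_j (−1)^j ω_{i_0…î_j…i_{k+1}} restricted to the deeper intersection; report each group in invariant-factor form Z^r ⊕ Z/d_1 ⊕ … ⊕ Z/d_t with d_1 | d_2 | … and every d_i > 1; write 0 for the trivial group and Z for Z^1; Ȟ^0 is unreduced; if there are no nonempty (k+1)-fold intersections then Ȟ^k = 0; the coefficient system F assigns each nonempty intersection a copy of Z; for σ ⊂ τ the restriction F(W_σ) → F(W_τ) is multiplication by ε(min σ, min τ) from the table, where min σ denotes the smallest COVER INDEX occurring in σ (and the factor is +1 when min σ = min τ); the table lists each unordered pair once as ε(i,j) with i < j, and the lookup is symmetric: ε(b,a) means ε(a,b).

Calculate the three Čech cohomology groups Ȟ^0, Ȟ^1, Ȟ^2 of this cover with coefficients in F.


nerve of the cover:
  W12={x2} W14={x4,x9} W15={x3,x5} W16={x1} W23={x8} W34={x10} W56={x6,x7}
C dims 6,7; δ0: rk 6, SNF 1^5·2
Ȟ^0 = (6 − 6) − 0 = 0, so Ȟ^0 ≅ 0
Ȟ^1 = (7 − 0) − 6 = 1 plus torsion [2], so Ȟ^1 ≅ Z ⊕ Z/2
Ȟ^2 = (0 − 0) − 0 = 0, so Ȟ^2 ≅ 0

Ȟ^0 = 0,  Ȟ^1 = Z ⊕ Z/2,  Ȟ^2 = 0


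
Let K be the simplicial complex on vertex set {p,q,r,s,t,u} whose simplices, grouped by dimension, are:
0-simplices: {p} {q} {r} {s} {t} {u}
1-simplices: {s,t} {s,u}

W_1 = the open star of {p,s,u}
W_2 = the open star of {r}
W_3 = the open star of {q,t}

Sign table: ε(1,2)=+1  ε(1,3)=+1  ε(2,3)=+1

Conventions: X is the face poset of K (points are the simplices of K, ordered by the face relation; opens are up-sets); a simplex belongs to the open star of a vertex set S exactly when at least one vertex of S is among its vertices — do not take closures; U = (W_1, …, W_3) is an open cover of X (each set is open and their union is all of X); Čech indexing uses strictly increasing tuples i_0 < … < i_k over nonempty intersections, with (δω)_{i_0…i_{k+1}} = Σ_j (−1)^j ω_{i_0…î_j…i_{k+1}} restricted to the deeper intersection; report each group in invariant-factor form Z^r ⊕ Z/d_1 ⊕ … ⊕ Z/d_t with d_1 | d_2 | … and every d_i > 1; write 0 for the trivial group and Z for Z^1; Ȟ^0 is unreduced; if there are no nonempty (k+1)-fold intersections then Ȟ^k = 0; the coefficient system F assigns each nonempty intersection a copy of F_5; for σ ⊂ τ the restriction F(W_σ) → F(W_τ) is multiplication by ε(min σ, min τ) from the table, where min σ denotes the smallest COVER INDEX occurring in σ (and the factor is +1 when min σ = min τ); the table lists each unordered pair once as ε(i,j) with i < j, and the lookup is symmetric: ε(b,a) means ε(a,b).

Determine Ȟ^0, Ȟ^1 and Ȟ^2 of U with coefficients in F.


Ȟ^0(U;F) ≅ Z/5 ⊕ Z/5, Ȟ^1(U;F) ≅ 0, Ȟ^2(U;F) ≅ 0

nonempty intersections:
  W1={{p},{s},{u},{s,t},{s,u}} W2={{r}} W3={{q},{t},{s,t}}
  W13={{s,t}}
C dims 3,1; δ0: rk_F5 1
Ȟ^0: (3−1)−0=2 ⇒ Z/5 ⊕ Z/5
Ȟ^1: (1−0)−1=0 ⇒ 0
Ȟ^2: (0−0)−0=0 ⇒ 0


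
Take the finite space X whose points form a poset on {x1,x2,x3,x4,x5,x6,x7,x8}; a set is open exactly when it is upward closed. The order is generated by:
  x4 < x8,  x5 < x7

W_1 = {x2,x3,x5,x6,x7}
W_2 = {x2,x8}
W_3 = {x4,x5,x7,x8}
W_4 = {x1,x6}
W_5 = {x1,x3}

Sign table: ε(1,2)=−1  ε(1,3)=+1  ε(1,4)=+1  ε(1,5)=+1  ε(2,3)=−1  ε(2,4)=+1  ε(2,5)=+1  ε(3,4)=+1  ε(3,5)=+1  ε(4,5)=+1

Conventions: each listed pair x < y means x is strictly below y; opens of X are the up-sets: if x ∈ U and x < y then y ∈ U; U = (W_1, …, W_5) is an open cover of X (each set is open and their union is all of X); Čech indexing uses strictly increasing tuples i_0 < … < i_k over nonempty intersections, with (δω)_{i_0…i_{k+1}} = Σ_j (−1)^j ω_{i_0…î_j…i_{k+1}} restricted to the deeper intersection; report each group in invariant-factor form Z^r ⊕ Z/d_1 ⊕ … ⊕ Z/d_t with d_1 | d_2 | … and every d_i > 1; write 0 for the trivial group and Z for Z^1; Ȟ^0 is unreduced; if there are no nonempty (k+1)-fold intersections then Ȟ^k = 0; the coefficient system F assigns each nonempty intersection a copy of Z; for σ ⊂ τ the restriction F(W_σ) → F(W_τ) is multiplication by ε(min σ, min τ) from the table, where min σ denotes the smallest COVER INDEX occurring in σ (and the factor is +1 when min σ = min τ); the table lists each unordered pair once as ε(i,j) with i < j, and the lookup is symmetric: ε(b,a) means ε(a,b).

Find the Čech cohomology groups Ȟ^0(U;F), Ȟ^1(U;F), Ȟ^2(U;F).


Ȟ^0 = Z, Ȟ^1 = Z^2 and Ȟ^2 = 0

cover nerve:
  W12={x2} W13={x5,x7} W14={x6} W15={x3} W23={x8} W45={x1}
C dims 5,6; δ0: rk 4, SNF 1^4
Ȟ^0: (5−4)−0=1 ⇒ Z
Ȟ^1: (6−0)−4=2 ⇒ Z^2
Ȟ^2: (0−0)−0=0 ⇒ 0


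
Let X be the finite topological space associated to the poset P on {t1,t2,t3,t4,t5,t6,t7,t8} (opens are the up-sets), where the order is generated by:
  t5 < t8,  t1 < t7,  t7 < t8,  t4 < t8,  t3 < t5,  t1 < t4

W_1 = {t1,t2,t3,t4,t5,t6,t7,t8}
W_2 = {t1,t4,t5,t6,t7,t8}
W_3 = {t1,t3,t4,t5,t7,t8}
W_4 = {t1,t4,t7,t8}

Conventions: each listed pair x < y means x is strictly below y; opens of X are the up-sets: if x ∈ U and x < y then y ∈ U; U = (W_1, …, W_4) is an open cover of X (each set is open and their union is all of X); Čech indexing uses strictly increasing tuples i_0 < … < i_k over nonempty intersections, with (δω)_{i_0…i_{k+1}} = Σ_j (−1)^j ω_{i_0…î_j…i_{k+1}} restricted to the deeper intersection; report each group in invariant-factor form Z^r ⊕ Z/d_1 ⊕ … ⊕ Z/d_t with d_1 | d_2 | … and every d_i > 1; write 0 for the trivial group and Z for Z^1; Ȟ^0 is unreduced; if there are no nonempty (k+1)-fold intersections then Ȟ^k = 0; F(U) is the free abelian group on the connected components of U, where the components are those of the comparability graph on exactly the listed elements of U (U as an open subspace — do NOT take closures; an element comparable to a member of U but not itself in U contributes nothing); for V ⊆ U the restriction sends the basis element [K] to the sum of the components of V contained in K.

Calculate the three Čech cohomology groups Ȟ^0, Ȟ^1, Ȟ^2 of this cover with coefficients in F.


Ȟ^0 ≅ Z^3; Ȟ^1 ≅ 0; Ȟ^2 ≅ 0

nerve simplices:
  W12={t1,t4,t5,t6,t7,t8} W13={t1,t3,t4,t5,t7,t8} W14={t1,t4,t7,t8} W23={t1,t4,t5,t7,t8} W24={t1,t4,t7,t8} W34={t1,t4,t7,t8}
  W123={t1,t4,t5,t7,t8} W124={t1,t4,t7,t8} W134={t1,t4,t7,t8} W234={t1,t4,t7,t8}
  W1234={t1,t4,t7,t8}
components per intersection:
  W1: {t1,t3,t4,t5,t7,t8} {t2} {t6}
  W2: {t1,t4,t5,t7,t8} {t6}
  W3: {t1,t3,t4,t5,t7,t8}
  W4: {t1,t4,t7,t8}
  W12: {t1,t4,t5,t7,t8} {t6}
  W13: {t1,t3,t4,t5,t7,t8}
  W14: {t1,t4,t7,t8}
  W23: {t1,t4,t5,t7,t8}
  W24: {t1,t4,t7,t8}
  W34: {t1,t4,t7,t8}
  W123: {t1,t4,t5,t7,t8}
  W124: {t1,t4,t7,t8}
  W134: {t1,t4,t7,t8}
  W234: {t1,t4,t7,t8}
  W1234: {t1,t4,t7,t8}
C dims 7,7,4,1; δ0: rk 4, SNF 1^4; δ1: rk 3, SNF 1^3; δ2: rk 1, SNF 1^1
degree 0: 7−4−0 = 3 → Ȟ^0 ≅ Z^3
degree 1: 7−3−4 = 0 → Ȟ^1 ≅ 0
degree 2: 4−1−3 = 0 → Ȟ^2 ≅ 0


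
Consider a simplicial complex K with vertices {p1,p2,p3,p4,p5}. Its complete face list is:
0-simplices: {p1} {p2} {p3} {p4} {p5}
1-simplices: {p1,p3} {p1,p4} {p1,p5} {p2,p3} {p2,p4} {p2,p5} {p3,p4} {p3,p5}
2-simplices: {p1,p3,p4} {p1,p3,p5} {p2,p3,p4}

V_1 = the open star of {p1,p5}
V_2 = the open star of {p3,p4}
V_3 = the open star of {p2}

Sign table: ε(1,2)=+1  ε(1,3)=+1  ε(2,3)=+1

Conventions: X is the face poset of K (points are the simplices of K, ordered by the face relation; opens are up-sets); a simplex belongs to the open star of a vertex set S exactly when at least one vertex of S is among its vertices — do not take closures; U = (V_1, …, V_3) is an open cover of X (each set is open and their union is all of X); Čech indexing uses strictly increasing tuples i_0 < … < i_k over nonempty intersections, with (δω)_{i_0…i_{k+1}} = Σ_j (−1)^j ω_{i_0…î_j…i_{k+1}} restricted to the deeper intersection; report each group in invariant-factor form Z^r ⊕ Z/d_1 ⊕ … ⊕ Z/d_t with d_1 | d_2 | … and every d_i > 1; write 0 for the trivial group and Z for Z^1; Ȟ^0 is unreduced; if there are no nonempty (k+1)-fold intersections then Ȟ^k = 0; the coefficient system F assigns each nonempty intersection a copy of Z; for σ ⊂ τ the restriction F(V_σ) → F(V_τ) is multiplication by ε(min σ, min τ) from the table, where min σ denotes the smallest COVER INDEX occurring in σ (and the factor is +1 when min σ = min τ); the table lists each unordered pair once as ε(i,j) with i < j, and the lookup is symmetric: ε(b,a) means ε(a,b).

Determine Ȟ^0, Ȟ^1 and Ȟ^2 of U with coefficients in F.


nonempty intersections:
  V1={{p1},{p5},{p1,p3},{p1,p4},{p1,p5},{p2,p5},{p3,p5},{p1,p3,p4},{p1,p3,p5}} V2={{p3},{p4},{p1,p3},{p1,p4},{p2,p3},{p2,p4},{p3,p4},{p3,p5},{p1,p3,p4},{p1,p3,p5},{p2,p3,p4}} V3={{p2},{p2,p3},{p2,p4},{p2,p5},{p2,p3,p4}}
  V12={{p1,p3},{p1,p4},{p3,p5},{p1,p3,p4},{p1,p3,p5}} V13={{p2,p5}} V23={{p2,p3},{p2,p4},{p2,p3,p4}}
C dims 3,3; δ0: rk 2, SNF 1^2
Ȟ^0: (3−2)−0=1 ⇒ Z
Ȟ^1: (3−0)−2=1 ⇒ Z
Ȟ^2: (0−0)−0=0 ⇒ 0

Ȟ^0(U;F) ≅ Z; Ȟ^1(U;F) ≅ Z; Ȟ^2(U;F) ≅ 0


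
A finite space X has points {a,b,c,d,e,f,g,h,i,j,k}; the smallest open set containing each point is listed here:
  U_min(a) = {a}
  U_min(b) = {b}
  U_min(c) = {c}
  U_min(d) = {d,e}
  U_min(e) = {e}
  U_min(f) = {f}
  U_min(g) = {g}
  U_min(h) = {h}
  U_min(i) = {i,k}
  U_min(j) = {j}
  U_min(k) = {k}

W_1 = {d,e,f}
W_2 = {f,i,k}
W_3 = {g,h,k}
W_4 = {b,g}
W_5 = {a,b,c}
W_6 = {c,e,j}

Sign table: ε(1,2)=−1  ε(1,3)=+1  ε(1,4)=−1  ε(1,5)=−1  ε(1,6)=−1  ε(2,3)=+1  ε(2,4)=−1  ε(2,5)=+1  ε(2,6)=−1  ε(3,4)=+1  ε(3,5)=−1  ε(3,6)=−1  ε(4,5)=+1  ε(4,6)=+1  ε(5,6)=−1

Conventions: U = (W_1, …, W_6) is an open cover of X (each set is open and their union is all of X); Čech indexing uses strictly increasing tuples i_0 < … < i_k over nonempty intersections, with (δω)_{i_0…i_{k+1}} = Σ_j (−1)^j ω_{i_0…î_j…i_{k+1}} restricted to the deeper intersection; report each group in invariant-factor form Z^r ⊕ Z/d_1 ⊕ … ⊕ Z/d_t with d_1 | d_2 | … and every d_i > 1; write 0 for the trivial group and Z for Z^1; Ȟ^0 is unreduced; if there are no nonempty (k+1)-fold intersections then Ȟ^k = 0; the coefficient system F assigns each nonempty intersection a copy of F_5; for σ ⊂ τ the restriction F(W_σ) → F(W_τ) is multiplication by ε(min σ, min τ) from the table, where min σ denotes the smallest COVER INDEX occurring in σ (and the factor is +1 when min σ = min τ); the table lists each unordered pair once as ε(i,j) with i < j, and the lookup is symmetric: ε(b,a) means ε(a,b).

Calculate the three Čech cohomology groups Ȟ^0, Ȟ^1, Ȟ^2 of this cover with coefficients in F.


Ȟ^0 ≅ 0,  Ȟ^1 ≅ 0,  Ȟ^2 ≅ 0

nonempty overlaps:
  W12={f} W16={e} W23={k} W34={g} W45={b} W56={c}
C dims 6,6; δ0: rk_F5 6
degree 0: 6−6−0 = 0 → Ȟ^0 ≅ 0
degree 1: 6−0−6 = 0 → Ȟ^1 ≅ 0
degree 2: 0−0−0 = 0 → Ȟ^2 ≅ 0


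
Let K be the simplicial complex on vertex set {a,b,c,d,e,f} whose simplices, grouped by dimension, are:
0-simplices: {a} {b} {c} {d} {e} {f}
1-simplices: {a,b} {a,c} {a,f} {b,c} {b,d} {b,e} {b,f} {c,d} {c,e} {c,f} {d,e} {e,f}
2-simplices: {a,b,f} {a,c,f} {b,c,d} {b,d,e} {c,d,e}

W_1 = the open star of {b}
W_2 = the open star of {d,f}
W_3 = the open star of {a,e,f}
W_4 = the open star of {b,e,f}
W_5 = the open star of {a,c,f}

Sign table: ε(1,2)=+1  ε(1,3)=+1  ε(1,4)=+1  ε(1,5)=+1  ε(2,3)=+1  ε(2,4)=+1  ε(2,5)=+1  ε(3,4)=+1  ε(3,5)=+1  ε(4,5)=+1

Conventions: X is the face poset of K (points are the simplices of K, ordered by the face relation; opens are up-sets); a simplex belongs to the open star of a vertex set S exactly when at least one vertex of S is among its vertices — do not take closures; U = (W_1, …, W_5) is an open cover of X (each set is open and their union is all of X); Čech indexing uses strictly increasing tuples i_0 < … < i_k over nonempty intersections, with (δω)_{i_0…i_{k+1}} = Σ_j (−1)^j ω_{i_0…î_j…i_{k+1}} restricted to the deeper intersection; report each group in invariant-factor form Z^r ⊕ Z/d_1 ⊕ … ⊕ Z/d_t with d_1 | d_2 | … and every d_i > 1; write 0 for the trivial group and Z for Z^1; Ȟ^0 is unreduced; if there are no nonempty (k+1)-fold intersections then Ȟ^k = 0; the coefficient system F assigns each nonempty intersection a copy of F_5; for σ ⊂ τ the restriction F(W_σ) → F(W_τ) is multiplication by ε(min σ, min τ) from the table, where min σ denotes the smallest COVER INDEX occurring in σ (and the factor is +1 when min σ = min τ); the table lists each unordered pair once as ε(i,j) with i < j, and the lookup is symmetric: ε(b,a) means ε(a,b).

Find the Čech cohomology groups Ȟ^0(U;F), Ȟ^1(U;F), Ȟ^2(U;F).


Ȟ^0(U;F) ≅ Z/5, Ȟ^1(U;F) ≅ 0 and Ȟ^2(U;F) ≅ 0

intersection data:
  W1={{b},{a,b},{b,c},{b,d},{b,e},{b,f},{a,b,f},{b,c,d},{b,d,e}} W2={{d},{f},{a,f},{b,d},{b,f},{c,d},{c,f},{d,e},{e,f},{a,b,f},{a,c,f},{b,c,d},{b,d,e},{c,d,e}} W3={{a},{e},{f},{a,b},{a,c},{a,f},{b,e},{b,f},{c,e},{c,f},{d,e},{e,f},{a,b,f},{a,c,f},{b,d,e},{c,d,e}} W4={{b},{e},{f},{a,b},{a,f},{b,c},{b,d},{b,e},{b,f},{c,e},{c,f},{d,e},{e,f},{a,b,f},{a,c,f},{b,c,d},{b,d,e},{c,d,e}} W5={{a},{c},{f},{a,b},{a,c},{a,f},{b,c},{b,f},{c,d},{c,e},{c,f},{e,f},{a,b,f},{a,c,f},{b,c,d},{c,d,e}}
  W12={{b,d},{b,f},{a,b,f},{b,c,d},{b,d,e}} W13={{a,b},{b,e},{b,f},{a,b,f},{b,d,e}} W14={{b},{a,b},{b,c},{b,d},{b,e},{b,f},{a,b,f},{b,c,d},{b,d,e}} W15={{a,b},{b,c},{b,f},{a,b,f},{b,c,d}} W23={{f},{a,f},{b,f},{c,f},{d,e},{e,f},{a,b,f},{a,c,f},{b,d,e},{c,d,e}} W24={{f},{a,f},{b,d},{b,f},{c,f},{d,e},{e,f},{a,b,f},{a,c,f},{b,c,d},{b,d,e},{c,d,e}} W25={{f},{a,f},{b,f},{c,d},{c,f},{e,f},{a,b,f},{a,c,f},{b,c,d},{c,d,e}} W34={{e},{f},{a,b},{a,f},{b,e},{b,f},{c,e},{c,f},{d,e},{e,f},{a,b,f},{a,c,f},{b,d,e},{c,d,e}} W35={{a},{f},{a,b},{a,c},{a,f},{b,f},{c,e},{c,f},{e,f},{a,b,f},{a,c,f},{c,d,e}} W45={{f},{a,b},{a,f},{b,c},{b,f},{c,e},{c,f},{e,f},{a,b,f},{a,c,f},{b,c,d},{c,d,e}}
  W123={{b,f},{a,b,f},{b,d,e}} W124={{b,d},{b,f},{a,b,f},{b,c,d},{b,d,e}} W125={{b,f},{a,b,f},{b,c,d}} W134={{a,b},{b,e},{b,f},{a,b,f},{b,d,e}} W135={{a,b},{b,f},{a,b,f}} W145={{a,b},{b,c},{b,f},{a,b,f},{b,c,d}} W234={{f},{a,f},{b,f},{c,f},{d,e},{e,f},{a,b,f},{a,c,f},{b,d,e},{c,d,e}} W235={{f},{a,f},{b,f},{c,f},{e,f},{a,b,f},{a,c,f},{c,d,e}} W245={{f},{a,f},{b,f},{c,f},{e,f},{a,b,f},{a,c,f},{b,c,d},{c,d,e}} W345={{f},{a,b},{a,f},{b,f},{c,e},{c,f},{e,f},{a,b,f},{a,c,f},{c,d,e}}
  W1234={{b,f},{a,b,f},{b,d,e}} W1235={{b,f},{a,b,f}} W1245={{b,f},{a,b,f},{b,c,d}} W1345={{a,b},{b,f},{a,b,f}} W2345={{f},{a,f},{b,f},{c,f},{e,f},{a,b,f},{a,c,f},{c,d,e}}
  W12345={{b,f},{a,b,f}}
C dims 5,10,10,5; δ0: rk_F5 4; δ1: rk_F5 6; δ2: rk_F5 4
Ȟ^0 = (5 − 4) − 0 = 1, so Ȟ^0 ≅ Z/5
Ȟ^1 = (10 − 6) − 4 = 0, so Ȟ^1 ≅ 0
Ȟ^2 = (10 − 4) − 6 = 0, so Ȟ^2 ≅ 0


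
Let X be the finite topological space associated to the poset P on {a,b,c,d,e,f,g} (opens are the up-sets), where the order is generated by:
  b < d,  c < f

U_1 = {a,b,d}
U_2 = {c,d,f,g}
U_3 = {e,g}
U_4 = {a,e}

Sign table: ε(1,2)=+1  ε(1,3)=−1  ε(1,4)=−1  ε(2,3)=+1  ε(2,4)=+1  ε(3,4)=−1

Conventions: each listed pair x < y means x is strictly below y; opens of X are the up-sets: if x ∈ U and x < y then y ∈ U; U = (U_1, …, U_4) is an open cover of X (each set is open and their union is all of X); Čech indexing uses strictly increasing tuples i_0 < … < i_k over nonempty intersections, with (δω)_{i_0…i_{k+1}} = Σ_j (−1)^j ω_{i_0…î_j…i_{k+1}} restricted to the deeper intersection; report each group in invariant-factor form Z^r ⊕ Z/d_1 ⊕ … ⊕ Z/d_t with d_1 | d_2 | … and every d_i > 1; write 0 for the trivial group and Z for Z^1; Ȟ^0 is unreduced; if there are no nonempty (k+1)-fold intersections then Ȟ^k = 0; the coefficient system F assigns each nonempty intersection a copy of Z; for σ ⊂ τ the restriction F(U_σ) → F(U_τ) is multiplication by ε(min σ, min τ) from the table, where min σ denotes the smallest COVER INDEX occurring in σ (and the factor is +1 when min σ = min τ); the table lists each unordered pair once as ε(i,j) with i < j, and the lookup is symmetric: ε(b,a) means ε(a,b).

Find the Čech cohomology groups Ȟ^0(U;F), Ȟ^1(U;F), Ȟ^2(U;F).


nonempty intersections:
  U12={d} U14={a} U23={g} U34={e}
C dims 4,4; δ0: rk 3, SNF 1^3
Ȟ^0: (4−3)−0=1 ⇒ Z
Ȟ^1: (4−0)−3=1 ⇒ Z
Ȟ^2: (0−0)−0=0 ⇒ 0

Ȟ^0(U;F) ≅ Z; Ȟ^1(U;F) ≅ Z; Ȟ^2(U;F) ≅ 0


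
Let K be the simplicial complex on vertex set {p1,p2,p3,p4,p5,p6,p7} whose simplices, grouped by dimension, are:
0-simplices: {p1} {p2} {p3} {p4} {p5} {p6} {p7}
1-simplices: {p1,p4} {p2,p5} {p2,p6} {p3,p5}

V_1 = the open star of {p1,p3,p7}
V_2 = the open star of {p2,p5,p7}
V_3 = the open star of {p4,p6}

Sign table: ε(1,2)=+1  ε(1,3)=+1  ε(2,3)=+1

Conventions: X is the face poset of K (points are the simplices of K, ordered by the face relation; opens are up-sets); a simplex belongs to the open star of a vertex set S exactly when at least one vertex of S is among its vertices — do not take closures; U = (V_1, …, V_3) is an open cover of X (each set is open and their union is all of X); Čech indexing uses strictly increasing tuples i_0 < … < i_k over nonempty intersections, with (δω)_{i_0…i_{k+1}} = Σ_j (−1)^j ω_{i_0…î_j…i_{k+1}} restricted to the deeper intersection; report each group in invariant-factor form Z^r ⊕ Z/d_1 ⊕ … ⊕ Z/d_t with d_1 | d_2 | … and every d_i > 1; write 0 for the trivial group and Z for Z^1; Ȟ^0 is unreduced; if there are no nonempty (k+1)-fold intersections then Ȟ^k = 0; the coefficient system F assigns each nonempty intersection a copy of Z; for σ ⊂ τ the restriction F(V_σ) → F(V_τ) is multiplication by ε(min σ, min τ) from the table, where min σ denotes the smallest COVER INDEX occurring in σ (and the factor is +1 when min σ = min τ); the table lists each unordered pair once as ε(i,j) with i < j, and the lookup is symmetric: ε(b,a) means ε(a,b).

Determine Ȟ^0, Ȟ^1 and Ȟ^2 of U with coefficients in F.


Ȟ^0 ≅ Z,  Ȟ^1 ≅ Z,  Ȟ^2 ≅ 0

cover nerve:
  V1={{p1},{p3},{p7},{p1,p4},{p3,p5}} V2={{p2},{p5},{p7},{p2,p5},{p2,p6},{p3,p5}} V3={{p4},{p6},{p1,p4},{p2,p6}}
  V12={{p7},{p3,p5}} V13={{p1,p4}} V23={{p2,p6}}
C dims 3,3; δ0: rk 2, SNF 1^2
Ȟ^0: (3−2)−0=1 ⇒ Z
Ȟ^1: (3−0)−2=1 ⇒ Z
Ȟ^2: (0−0)−0=0 ⇒ 0


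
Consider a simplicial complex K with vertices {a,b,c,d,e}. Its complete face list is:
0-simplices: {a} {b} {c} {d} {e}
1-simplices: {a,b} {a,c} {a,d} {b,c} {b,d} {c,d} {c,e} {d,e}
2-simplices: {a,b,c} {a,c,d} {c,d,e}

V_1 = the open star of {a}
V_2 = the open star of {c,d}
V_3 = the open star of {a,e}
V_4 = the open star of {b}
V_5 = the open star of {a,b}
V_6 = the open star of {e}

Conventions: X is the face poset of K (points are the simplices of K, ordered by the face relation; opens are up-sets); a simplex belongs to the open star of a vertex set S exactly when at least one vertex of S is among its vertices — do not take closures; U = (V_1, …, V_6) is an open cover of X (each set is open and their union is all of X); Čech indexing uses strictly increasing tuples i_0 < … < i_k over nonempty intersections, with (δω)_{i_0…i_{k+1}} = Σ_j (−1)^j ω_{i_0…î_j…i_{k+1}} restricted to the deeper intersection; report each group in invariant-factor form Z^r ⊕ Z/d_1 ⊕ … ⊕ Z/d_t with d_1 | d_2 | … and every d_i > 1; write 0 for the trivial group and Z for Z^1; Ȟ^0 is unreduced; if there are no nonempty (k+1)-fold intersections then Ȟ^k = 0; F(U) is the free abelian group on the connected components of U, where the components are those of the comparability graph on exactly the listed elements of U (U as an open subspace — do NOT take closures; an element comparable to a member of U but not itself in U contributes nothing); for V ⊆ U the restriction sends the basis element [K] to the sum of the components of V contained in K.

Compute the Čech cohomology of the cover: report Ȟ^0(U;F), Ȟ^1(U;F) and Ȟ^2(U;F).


Ȟ^0 ≅ Z; Ȟ^1 ≅ Z; Ȟ^2 ≅ 0

cover nerve:
  V1={{a},{a,b},{a,c},{a,d},{a,b,c},{a,c,d}} V2={{c},{d},{a,c},{a,d},{b,c},{b,d},{c,d},{c,e},{d,e},{a,b,c},{a,c,d},{c,d,e}} V3={{a},{e},{a,b},{a,c},{a,d},{c,e},{d,e},{a,b,c},{a,c,d},{c,d,e}} V4={{b},{a,b},{b,c},{b,d},{a,b,c}} V5={{a},{b},{a,b},{a,c},{a,d},{b,c},{b,d},{a,b,c},{a,c,d}} V6={{e},{c,e},{d,e},{c,d,e}}
  V12={{a,c},{a,d},{a,b,c},{a,c,d}} V13={{a},{a,b},{a,c},{a,d},{a,b,c},{a,c,d}} V14={{a,b},{a,b,c}} V15={{a},{a,b},{a,c},{a,d},{a,b,c},{a,c,d}} V23={{a,c},{a,d},{c,e},{d,e},{a,b,c},{a,c,d},{c,d,e}} V24={{b,c},{b,d},{a,b,c}} V25={{a,c},{a,d},{b,c},{b,d},{a,b,c},{a,c,d}} V26={{c,e},{d,e},{c,d,e}} V34={{a,b},{a,b,c}} V35={{a},{a,b},{a,c},{a,d},{a,b,c},{a,c,d}} V36={{e},{c,e},{d,e},{c,d,e}} V45={{b},{a,b},{b,c},{b,d},{a,b,c}}
  V123={{a,c},{a,d},{a,b,c},{a,c,d}} V124={{a,b,c}} V125={{a,c},{a,d},{a,b,c},{a,c,d}} V134={{a,b},{a,b,c}} V135={{a},{a,b},{a,c},{a,d},{a,b,c},{a,c,d}} V145={{a,b},{a,b,c}} V234={{a,b,c}} V235={{a,c},{a,d},{a,b,c},{a,c,d}} V236={{c,e},{d,e},{c,d,e}} V245={{b,c},{b,d},{a,b,c}} V345={{a,b},{a,b,c}}
  V1234={{a,b,c}} V1235={{a,c},{a,d},{a,b,c},{a,c,d}} V1245={{a,b,c}} V1345={{a,b},{a,b,c}} V2345={{a,b,c}}
  V12345={{a,b,c}}
components per intersection:
  V1: {{a},{a,b},{a,c},{a,d},{a,b,c},{a,c,d}}
  V2: {{c},{d},{a,c},{a,d},{b,c},{b,d},{c,d},{c,e},{d,e},{a,b,c},{a,c,d},{c,d,e}}
  V3: {{a},{a,b},{a,c},{a,d},{a,b,c},{a,c,d}} {{e},{c,e},{d,e},{c,d,e}}
  V4: {{b},{a,b},{b,c},{b,d},{a,b,c}}
  V5: {{a},{b},{a,b},{a,c},{a,d},{b,c},{b,d},{a,b,c},{a,c,d}}
  V6: {{e},{c,e},{d,e},{c,d,e}}
  V12: {{a,c},{a,d},{a,b,c},{a,c,d}}
  V13: {{a},{a,b},{a,c},{a,d},{a,b,c},{a,c,d}}
  V14: {{a,b},{a,b,c}}
  V15: {{a},{a,b},{a,c},{a,d},{a,b,c},{a,c,d}}
  V23: {{a,c},{a,d},{a,b,c},{a,c,d}} {{c,e},{d,e},{c,d,e}}
  V24: {{b,c},{a,b,c}} {{b,d}}
  V25: {{a,c},{a,d},{b,c},{a,b,c},{a,c,d}} {{b,d}}
  V26: {{c,e},{d,e},{c,d,e}}
  V34: {{a,b},{a,b,c}}
  V35: {{a},{a,b},{a,c},{a,d},{a,b,c},{a,c,d}}
  V36: {{e},{c,e},{d,e},{c,d,e}}
  V45: {{b},{a,b},{b,c},{b,d},{a,b,c}}
  V123: {{a,c},{a,d},{a,b,c},{a,c,d}}
  V124: {{a,b,c}}
  V125: {{a,c},{a,d},{a,b,c},{a,c,d}}
  V134: {{a,b},{a,b,c}}
  V135: {{a},{a,b},{a,c},{a,d},{a,b,c},{a,c,d}}
  V145: {{a,b},{a,b,c}}
  V234: {{a,b,c}}
  V235: {{a,c},{a,d},{a,b,c},{a,c,d}}
  V236: {{c,e},{d,e},{c,d,e}}
  V245: {{b,c},{a,b,c}} {{b,d}}
  V345: {{a,b},{a,b,c}}
  V1234: {{a,b,c}}
  V1235: {{a,c},{a,d},{a,b,c},{a,c,d}}
  V1245: {{a,b,c}}
  V1345: {{a,b},{a,b,c}}
  V2345: {{a,b,c}}
  V12345: {{a,b,c}}
C dims 7,15,12,5; δ0: rk 6, SNF 1^6; δ1: rk 8, SNF 1^8; δ2: rk 4, SNF 1^4
Ȟ^0: (7−6)−0=1 ⇒ Z
Ȟ^1: (15−8)−6=1 ⇒ Z
Ȟ^2: (12−4)−8=0 ⇒ 0


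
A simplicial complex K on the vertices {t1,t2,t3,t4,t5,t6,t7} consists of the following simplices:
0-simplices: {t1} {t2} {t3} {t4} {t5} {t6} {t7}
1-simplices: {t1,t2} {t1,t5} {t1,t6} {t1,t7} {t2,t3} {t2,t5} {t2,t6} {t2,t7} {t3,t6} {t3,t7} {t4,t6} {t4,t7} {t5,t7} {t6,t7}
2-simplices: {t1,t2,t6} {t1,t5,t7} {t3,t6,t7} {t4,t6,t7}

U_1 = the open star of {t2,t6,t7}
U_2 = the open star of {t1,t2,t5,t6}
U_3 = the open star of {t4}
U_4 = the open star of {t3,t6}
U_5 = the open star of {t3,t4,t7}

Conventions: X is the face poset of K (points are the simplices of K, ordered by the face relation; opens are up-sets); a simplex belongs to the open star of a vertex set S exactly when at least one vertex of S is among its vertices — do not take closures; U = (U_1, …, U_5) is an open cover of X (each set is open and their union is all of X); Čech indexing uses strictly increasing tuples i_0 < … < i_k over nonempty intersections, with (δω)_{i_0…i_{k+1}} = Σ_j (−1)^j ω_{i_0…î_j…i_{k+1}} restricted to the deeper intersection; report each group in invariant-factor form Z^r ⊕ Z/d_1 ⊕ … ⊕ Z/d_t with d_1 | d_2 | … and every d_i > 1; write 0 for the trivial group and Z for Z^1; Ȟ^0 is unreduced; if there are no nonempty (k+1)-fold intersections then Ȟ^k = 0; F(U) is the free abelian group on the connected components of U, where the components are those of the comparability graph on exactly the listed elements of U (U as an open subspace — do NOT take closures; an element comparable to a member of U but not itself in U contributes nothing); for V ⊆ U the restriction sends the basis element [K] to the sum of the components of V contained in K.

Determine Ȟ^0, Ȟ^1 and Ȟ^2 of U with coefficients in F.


nerve simplices:
  U1={{t2},{t6},{t7},{t1,t2},{t1,t6},{t1,t7},{t2,t3},{t2,t5},{t2,t6},{t2,t7},{t3,t6},{t3,t7},{t4,t6},{t4,t7},{t5,t7},{t6,t7},{t1,t2,t6},{t1,t5,t7},{t3,t6,t7},{t4,t6,t7}} U2={{t1},{t2},{t5},{t6},{t1,t2},{t1,t5},{t1,t6},{t1,t7},{t2,t3},{t2,t5},{t2,t6},{t2,t7},{t3,t6},{t4,t6},{t5,t7},{t6,t7},{t1,t2,t6},{t1,t5,t7},{t3,t6,t7},{t4,t6,t7}} U3={{t4},{t4,t6},{t4,t7},{t4,t6,t7}} U4={{t3},{t6},{t1,t6},{t2,t3},{t2,t6},{t3,t6},{t3,t7},{t4,t6},{t6,t7},{t1,t2,t6},{t3,t6,t7},{t4,t6,t7}} U5={{t3},{t4},{t7},{t1,t7},{t2,t3},{t2,t7},{t3,t6},{t3,t7},{t4,t6},{t4,t7},{t5,t7},{t6,t7},{t1,t5,t7},{t3,t6,t7},{t4,t6,t7}}
  U12={{t2},{t6},{t1,t2},{t1,t6},{t1,t7},{t2,t3},{t2,t5},{t2,t6},{t2,t7},{t3,t6},{t4,t6},{t5,t7},{t6,t7},{t1,t2,t6},{t1,t5,t7},{t3,t6,t7},{t4,t6,t7}} U13={{t4,t6},{t4,t7},{t4,t6,t7}} U14={{t6},{t1,t6},{t2,t3},{t2,t6},{t3,t6},{t3,t7},{t4,t6},{t6,t7},{t1,t2,t6},{t3,t6,t7},{t4,t6,t7}} U15={{t7},{t1,t7},{t2,t3},{t2,t7},{t3,t6},{t3,t7},{t4,t6},{t4,t7},{t5,t7},{t6,t7},{t1,t5,t7},{t3,t6,t7},{t4,t6,t7}} U23={{t4,t6},{t4,t6,t7}} U24={{t6},{t1,t6},{t2,t3},{t2,t6},{t3,t6},{t4,t6},{t6,t7},{t1,t2,t6},{t3,t6,t7},{t4,t6,t7}} U25={{t1,t7},{t2,t3},{t2,t7},{t3,t6},{t4,t6},{t5,t7},{t6,t7},{t1,t5,t7},{t3,t6,t7},{t4,t6,t7}} U34={{t4,t6},{t4,t6,t7}} U35={{t4},{t4,t6},{t4,t7},{t4,t6,t7}} U45={{t3},{t2,t3},{t3,t6},{t3,t7},{t4,t6},{t6,t7},{t3,t6,t7},{t4,t6,t7}}
  U123={{t4,t6},{t4,t6,t7}} U124={{t6},{t1,t6},{t2,t3},{t2,t6},{t3,t6},{t4,t6},{t6,t7},{t1,t2,t6},{t3,t6,t7},{t4,t6,t7}} U125={{t1,t7},{t2,t3},{t2,t7},{t3,t6},{t4,t6},{t5,t7},{t6,t7},{t1,t5,t7},{t3,t6,t7},{t4,t6,t7}} U134={{t4,t6},{t4,t6,t7}} U135={{t4,t6},{t4,t7},{t4,t6,t7}} U145={{t2,t3},{t3,t6},{t3,t7},{t4,t6},{t6,t7},{t3,t6,t7},{t4,t6,t7}} U234={{t4,t6},{t4,t6,t7}} U235={{t4,t6},{t4,t6,t7}} U245={{t2,t3},{t3,t6},{t4,t6},{t6,t7},{t3,t6,t7},{t4,t6,t7}} U345={{t4,t6},{t4,t6,t7}}
  U1234={{t4,t6},{t4,t6,t7}} U1235={{t4,t6},{t4,t6,t7}} U1245={{t2,t3},{t3,t6},{t4,t6},{t6,t7},{t3,t6,t7},{t4,t6,t7}} U1345={{t4,t6},{t4,t6,t7}} U2345={{t4,t6},{t4,t6,t7}}
  U12345={{t4,t6},{t4,t6,t7}}
components per intersection:
  U1: {{t2},{t6},{t7},{t1,t2},{t1,t6},{t1,t7},{t2,t3},{t2,t5},{t2,t6},{t2,t7},{t3,t6},{t3,t7},{t4,t6},{t4,t7},{t5,t7},{t6,t7},{t1,t2,t6},{t1,t5,t7},{t3,t6,t7},{t4,t6,t7}}
  U2: {{t1},{t2},{t5},{t6},{t1,t2},{t1,t5},{t1,t6},{t1,t7},{t2,t3},{t2,t5},{t2,t6},{t2,t7},{t3,t6},{t4,t6},{t5,t7},{t6,t7},{t1,t2,t6},{t1,t5,t7},{t3,t6,t7},{t4,t6,t7}}
  U3: {{t4},{t4,t6},{t4,t7},{t4,t6,t7}}
  U4: {{t3},{t6},{t1,t6},{t2,t3},{t2,t6},{t3,t6},{t3,t7},{t4,t6},{t6,t7},{t1,t2,t6},{t3,t6,t7},{t4,t6,t7}}
  U5: {{t3},{t4},{t7},{t1,t7},{t2,t3},{t2,t7},{t3,t6},{t3,t7},{t4,t6},{t4,t7},{t5,t7},{t6,t7},{t1,t5,t7},{t3,t6,t7},{t4,t6,t7}}
  U12: {{t2},{t6},{t1,t2},{t1,t6},{t2,t3},{t2,t5},{t2,t6},{t2,t7},{t3,t6},{t4,t6},{t6,t7},{t1,t2,t6},{t3,t6,t7},{t4,t6,t7}} {{t1,t7},{t5,t7},{t1,t5,t7}}
  U13: {{t4,t6},{t4,t7},{t4,t6,t7}}
  U14: {{t6},{t1,t6},{t2,t6},{t3,t6},{t3,t7},{t4,t6},{t6,t7},{t1,t2,t6},{t3,t6,t7},{t4,t6,t7}} {{t2,t3}}
  U15: {{t7},{t1,t7},{t2,t7},{t3,t6},{t3,t7},{t4,t6},{t4,t7},{t5,t7},{t6,t7},{t1,t5,t7},{t3,t6,t7},{t4,t6,t7}} {{t2,t3}}
  U23: {{t4,t6},{t4,t6,t7}}
  U24: {{t6},{t1,t6},{t2,t6},{t3,t6},{t4,t6},{t6,t7},{t1,t2,t6},{t3,t6,t7},{t4,t6,t7}} {{t2,t3}}
  U25: {{t1,t7},{t5,t7},{t1,t5,t7}} {{t2,t3}} {{t2,t7}} {{t3,t6},{t4,t6},{t6,t7},{t3,t6,t7},{t4,t6,t7}}
  U34: {{t4,t6},{t4,t6,t7}}
  U35: {{t4},{t4,t6},{t4,t7},{t4,t6,t7}}
  U45: {{t3},{t2,t3},{t3,t6},{t3,t7},{t4,t6},{t6,t7},{t3,t6,t7},{t4,t6,t7}}
  U123: {{t4,t6},{t4,t6,t7}}
  U124: {{t6},{t1,t6},{t2,t6},{t3,t6},{t4,t6},{t6,t7},{t1,t2,t6},{t3,t6,t7},{t4,t6,t7}} {{t2,t3}}
  U125: {{t1,t7},{t5,t7},{t1,t5,t7}} {{t2,t3}} {{t2,t7}} {{t3,t6},{t4,t6},{t6,t7},{t3,t6,t7},{t4,t6,t7}}
  U134: {{t4,t6},{t4,t6,t7}}
  U135: {{t4,t6},{t4,t7},{t4,t6,t7}}
  U145: {{t2,t3}} {{t3,t6},{t3,t7},{t4,t6},{t6,t7},{t3,t6,t7},{t4,t6,t7}}
  U234: {{t4,t6},{t4,t6,t7}}
  U235: {{t4,t6},{t4,t6,t7}}
  U245: {{t2,t3}} {{t3,t6},{t4,t6},{t6,t7},{t3,t6,t7},{t4,t6,t7}}
  U345: {{t4,t6},{t4,t6,t7}}
  U1234: {{t4,t6},{t4,t6,t7}}
  U1235: {{t4,t6},{t4,t6,t7}}
  U1245: {{t2,t3}} {{t3,t6},{t4,t6},{t6,t7},{t3,t6,t7},{t4,t6,t7}}
  U1345: {{t4,t6},{t4,t6,t7}}
  U2345: {{t4,t6},{t4,t6,t7}}
  U12345: {{t4,t6},{t4,t6,t7}}
C dims 5,17,16,6; δ0: rk 4, SNF 1^4; δ1: rk 11, SNF 1^11; δ2: rk 5, SNF 1^5
degree 0: 5−4−0 = 1 → Ȟ^0 ≅ Z
degree 1: 17−11−4 = 2 → Ȟ^1 ≅ Z^2
degree 2: 16−5−11 = 0 → Ȟ^2 ≅ 0

Ȟ^0 ≅ Z,  Ȟ^1 ≅ Z^2,  Ȟ^2 ≅ 0
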